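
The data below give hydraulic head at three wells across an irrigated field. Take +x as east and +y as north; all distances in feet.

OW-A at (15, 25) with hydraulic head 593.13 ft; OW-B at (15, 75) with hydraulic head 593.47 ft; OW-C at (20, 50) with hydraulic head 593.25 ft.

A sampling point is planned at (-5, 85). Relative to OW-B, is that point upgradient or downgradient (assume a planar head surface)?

Taking OW-A as reference: OW-B−OW-A = (0, 50, +0.34); OW-C−OW-A = (5, 25, +0.12).
Determinant of the coordinate differences = 0·25 − 5·50 = -250.
∂h/∂x = [(+0.34)·25 − (+0.12)·50] / -250 = -0.01000
∂h/∂y = [0·(+0.12) − 5·(+0.34)] / -250 = +0.006800
Head at (-5, 85) = 593.13 + (-0.01000)·(-20) + (+0.006800)·(60) = 593.74 ft.
That is higher than the 593.47 ft at OW-B, so the point is upgradient.

upgradient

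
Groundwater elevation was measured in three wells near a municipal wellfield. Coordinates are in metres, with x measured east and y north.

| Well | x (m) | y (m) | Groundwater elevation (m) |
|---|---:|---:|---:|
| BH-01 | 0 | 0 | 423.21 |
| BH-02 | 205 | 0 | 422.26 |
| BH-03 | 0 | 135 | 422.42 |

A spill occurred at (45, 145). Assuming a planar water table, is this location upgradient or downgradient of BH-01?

∂h/∂x = (422.26 − 423.21) / (205 − 0) = -0.004634
∂h/∂y = (422.42 − 423.21) / (135 − 0) = -0.005852
Head at (45, 145) = 423.21 + (-0.004634)·(45) + (-0.005852)·(145) = 422.15 m.
That is lower than the 423.21 m at BH-01, so the point is downgradient.

downgradient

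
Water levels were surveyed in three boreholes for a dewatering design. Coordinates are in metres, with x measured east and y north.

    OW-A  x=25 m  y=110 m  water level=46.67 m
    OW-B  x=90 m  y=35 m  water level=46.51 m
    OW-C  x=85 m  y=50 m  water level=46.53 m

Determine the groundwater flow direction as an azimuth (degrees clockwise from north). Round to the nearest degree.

Differences from OW-A: to OW-B (Δx, Δy, Δh) = (65, -75, -0.16); to OW-C = (60, -60, -0.14).
Solve a·Δx + b·Δy = Δh: det = 65·(-60) − 60·(-75) = 600.
∂h/∂x = [(-0.16)·(-60) − (-0.14)·(-75)] / 600 = -0.001500
∂h/∂y = [65·(-0.14) − 60·(-0.16)] / 600 = +0.0008333
Flow direction (−∇h) has components (+0.001500 E, -0.0008333 N).
Azimuth = atan2(E, N) = atan2(+0.001500, -0.0008333) = 119.1° ≈ 119°.

119°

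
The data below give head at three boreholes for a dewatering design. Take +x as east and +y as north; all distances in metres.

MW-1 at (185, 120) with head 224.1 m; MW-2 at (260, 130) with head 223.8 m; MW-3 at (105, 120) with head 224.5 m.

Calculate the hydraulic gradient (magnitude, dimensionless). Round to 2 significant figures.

With h = a·x + b·y + c and MW-1 as origin, the differences give:
  75·a + 10·b = -0.3
  (-80)·a + 0·b = +0.4
Eliminate b (×0 and ×10, subtract): 800·a = -4.00 → a = ∂h/∂x = -0.005000
Back-substitute: b = ∂h/∂y = +0.007500.
|∇h| = √(-0.005000² + 0.007500²) = 0.009014

0.0090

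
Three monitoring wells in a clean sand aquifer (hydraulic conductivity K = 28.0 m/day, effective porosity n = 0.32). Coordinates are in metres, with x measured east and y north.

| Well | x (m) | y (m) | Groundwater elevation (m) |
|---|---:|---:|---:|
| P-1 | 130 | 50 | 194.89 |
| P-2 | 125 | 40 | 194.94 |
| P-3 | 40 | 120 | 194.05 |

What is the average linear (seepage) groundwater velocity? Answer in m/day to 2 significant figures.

Taking P-1 as reference: P-2−P-1 = (-5, -10, +0.05); P-3−P-1 = (-90, 70, -0.84).
Solve a·Δx + b·Δy = Δh: det = (-5)·70 − (-90)·(-10) = -1250.
∂h/∂x = [(+0.05)·70 − (-0.84)·(-10)] / -1250 = +0.003920
∂h/∂y = [(-5)·(-0.84) − (-90)·(+0.05)] / -1250 = -0.006960
|∇h| = √(0.003920² + -0.006960²) = 0.007988
Seepage velocity v = K·i/n = 28.0 × 0.007988 / 0.32 = 0.6989 m/day.

0.70 m/day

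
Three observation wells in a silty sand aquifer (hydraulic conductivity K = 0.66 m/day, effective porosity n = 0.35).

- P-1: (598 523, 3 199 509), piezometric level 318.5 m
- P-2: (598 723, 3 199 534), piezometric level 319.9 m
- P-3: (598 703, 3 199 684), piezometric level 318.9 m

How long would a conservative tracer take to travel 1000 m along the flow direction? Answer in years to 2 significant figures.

150 years

With h = a·x + b·y + c and P-1 as origin, the differences give:
  200·a + 25·b = +1.4
  180·a + 175·b = +0.4
Eliminate b (×175 and ×25, subtract): 30500·a = 235.00 → a = ∂h/∂x = +0.007705
Back-substitute: b = ∂h/∂y = -0.005639.
|∇h| = √(0.007705² + -0.005639²) = 0.009548
Seepage velocity v = K·i/n = 0.66 × 0.009548 / 0.35 = 0.018 m/day.
t = 1000 / 0.018 = 5.556e+04 days = 152 years.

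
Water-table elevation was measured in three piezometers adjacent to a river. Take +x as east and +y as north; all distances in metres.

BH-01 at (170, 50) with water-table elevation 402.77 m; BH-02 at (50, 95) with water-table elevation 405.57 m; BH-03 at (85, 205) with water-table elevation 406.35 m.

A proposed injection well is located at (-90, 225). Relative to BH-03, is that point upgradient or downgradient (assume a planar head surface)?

Differences from BH-01: to BH-02 (Δx, Δy, Δh) = (-120, 45, +2.80); to BH-03 = (-85, 155, +3.58).
Solve a·Δx + b·Δy = Δh: det = (-120)·155 − (-85)·45 = -14775.
∂h/∂x = [(+2.80)·155 − (+3.58)·45] / -14775 = -0.01847
∂h/∂y = [(-120)·(+3.58) − (-85)·(+2.80)] / -14775 = +0.01297
Head at (-90, 225) = 402.77 + (-0.01847)·(-260) + (+0.01297)·(175) = 409.84 m.
That is higher than the 406.35 m at BH-03, so the point is upgradient.

upgradient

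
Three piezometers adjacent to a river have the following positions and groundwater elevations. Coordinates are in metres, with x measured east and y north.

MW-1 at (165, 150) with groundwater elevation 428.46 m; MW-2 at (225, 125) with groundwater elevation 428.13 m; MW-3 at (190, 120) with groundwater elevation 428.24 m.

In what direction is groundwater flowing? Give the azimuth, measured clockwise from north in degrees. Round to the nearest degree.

Differences from MW-1: to MW-2 (Δx, Δy, Δh) = (60, -25, -0.33); to MW-3 = (25, -30, -0.22).
Determinant of the coordinate differences = 60·(-30) − 25·(-25) = -1175.
∂h/∂x = [(-0.33)·(-30) − (-0.22)·(-25)] / -1175 = -0.003745
∂h/∂y = [60·(-0.22) − 25·(-0.33)] / -1175 = +0.004213
Flow direction (−∇h) has components (+0.003745 E, -0.004213 N).
Azimuth = atan2(E, N) = atan2(+0.003745, -0.004213) = 138.4° ≈ 138°.

138°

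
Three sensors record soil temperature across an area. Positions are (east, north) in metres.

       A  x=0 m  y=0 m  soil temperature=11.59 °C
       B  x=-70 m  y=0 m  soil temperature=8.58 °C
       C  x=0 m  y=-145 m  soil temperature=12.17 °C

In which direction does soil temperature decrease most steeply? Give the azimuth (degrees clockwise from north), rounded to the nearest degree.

∂T/∂x = (8.58 − 11.59) / (-70 − 0) = +0.04300
∂T/∂y = (12.17 − 11.59) / (-145 − 0) = -0.004000
Steepest decrease is along −∇f: components (-0.04300 E, +0.004000 N).
Azimuth = atan2(-0.04300, +0.004000) = 275.3° ≈ 275°.

275°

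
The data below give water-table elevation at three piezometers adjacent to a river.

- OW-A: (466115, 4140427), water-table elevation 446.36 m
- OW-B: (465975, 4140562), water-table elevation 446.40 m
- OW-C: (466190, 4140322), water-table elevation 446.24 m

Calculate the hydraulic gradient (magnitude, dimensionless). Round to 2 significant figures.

Differences from OW-A: to OW-B (Δx, Δy, Δh) = (-140, 135, +0.04); to OW-C = (75, -105, -0.12).
Solve a·Δx + b·Δy = Δh: det = (-140)·(-105) − 75·135 = 4575.
∂h/∂x = [(+0.04)·(-105) − (-0.12)·135] / 4575 = +0.002623
∂h/∂y = [(-140)·(-0.12) − 75·(+0.04)] / 4575 = +0.003016
|∇h| = √(0.002623² + 0.003016²) = 0.003997

0.0040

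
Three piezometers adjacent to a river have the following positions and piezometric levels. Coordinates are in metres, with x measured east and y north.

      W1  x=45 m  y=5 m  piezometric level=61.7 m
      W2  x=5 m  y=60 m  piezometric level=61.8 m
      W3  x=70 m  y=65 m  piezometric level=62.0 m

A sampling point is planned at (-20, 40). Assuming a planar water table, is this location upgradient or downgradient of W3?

downgradient

With h = a·x + b·y + c and W1 as origin, the differences give:
  (-40)·a + 55·b = +0.1
  25·a + 60·b = +0.3
Eliminate b (×60 and ×55, subtract): -3775·a = -10.50 → a = ∂h/∂x = +0.002781
Back-substitute: b = ∂h/∂y = +0.003841.
Head at (-20, 40) = 61.7 + (+0.002781)·(-65) + (+0.003841)·(35) = 61.65 m.
That is lower than the 62.0 m at W3, so the point is downgradient.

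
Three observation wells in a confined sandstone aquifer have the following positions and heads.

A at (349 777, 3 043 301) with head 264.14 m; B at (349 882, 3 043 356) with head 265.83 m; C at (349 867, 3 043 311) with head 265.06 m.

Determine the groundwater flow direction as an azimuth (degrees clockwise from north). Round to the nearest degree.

211°

With h = a·x + b·y + c and A as origin, the differences give:
  105·a + 55·b = +1.69
  90·a + 10·b = +0.92
Eliminate b (×10 and ×55, subtract): -3900·a = -33.700 → a = ∂h/∂x = +0.008641
Back-substitute: b = ∂h/∂y = +0.01423.
Flow direction (−∇h) has components (-0.008641 E, -0.01423 N).
Azimuth = atan2(E, N) = atan2(-0.008641, -0.01423) = 211.3° ≈ 211°.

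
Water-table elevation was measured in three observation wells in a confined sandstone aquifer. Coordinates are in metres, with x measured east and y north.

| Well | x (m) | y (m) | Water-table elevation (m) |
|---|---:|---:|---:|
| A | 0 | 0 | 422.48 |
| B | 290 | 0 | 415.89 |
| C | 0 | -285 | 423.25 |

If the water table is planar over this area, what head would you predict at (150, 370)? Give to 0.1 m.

418.1 m

∂h/∂x = (415.89 − 422.48) / (290 − 0) = -0.02272
∂h/∂y = (423.25 − 422.48) / (-285 − 0) = -0.002702
h(150, 370) = 422.48 + (-0.02272)·(150) + (-0.002702)·(370) = 422.48 -3.409 -1.000 = 418.072 m.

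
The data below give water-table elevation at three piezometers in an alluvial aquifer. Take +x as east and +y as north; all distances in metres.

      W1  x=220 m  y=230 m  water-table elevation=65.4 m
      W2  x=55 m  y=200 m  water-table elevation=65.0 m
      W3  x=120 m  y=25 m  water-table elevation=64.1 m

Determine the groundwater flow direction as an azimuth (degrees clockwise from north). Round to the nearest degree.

Differences from W1: to W2 (Δx, Δy, Δh) = (-165, -30, -0.4); to W3 = (-100, -205, -1.3).
Determinant of the coordinate differences = (-165)·(-205) − (-100)·(-30) = 30825.
∂h/∂x = [(-0.4)·(-205) − (-1.3)·(-30)] / 30825 = +0.001395
∂h/∂y = [(-165)·(-1.3) − (-100)·(-0.4)] / 30825 = +0.005661
Flow direction (−∇h) has components (-0.001395 E, -0.005661 N).
Azimuth = atan2(E, N) = atan2(-0.001395, -0.005661) = 193.8° ≈ 194°.

194°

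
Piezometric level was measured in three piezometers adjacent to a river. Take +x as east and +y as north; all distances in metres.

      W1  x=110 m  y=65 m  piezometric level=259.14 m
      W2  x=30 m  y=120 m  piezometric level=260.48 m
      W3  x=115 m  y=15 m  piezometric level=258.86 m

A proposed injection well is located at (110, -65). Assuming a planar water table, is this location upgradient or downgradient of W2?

downgradient

Three-point gradient (reference W1): Δ to W2 = (-80, 55, +1.34), Δ to W3 = (5, -50, -0.28).
∂h/∂x = -0.01385, ∂h/∂y = +0.004215 (det = 3725).
Head at (110, -65) = 259.14 + (-0.01385)·(0) + (+0.004215)·(-130) = 258.59 m.
That is lower than the 260.48 m at W2, so the point is downgradient.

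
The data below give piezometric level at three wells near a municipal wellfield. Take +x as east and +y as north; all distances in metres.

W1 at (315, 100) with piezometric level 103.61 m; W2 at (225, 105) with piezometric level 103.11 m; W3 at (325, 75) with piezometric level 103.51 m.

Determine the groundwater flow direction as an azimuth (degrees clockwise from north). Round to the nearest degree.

223°

Differences from W1: to W2 (Δx, Δy, Δh) = (-90, 5, -0.50); to W3 = (10, -25, -0.10).
Determinant of the coordinate differences = (-90)·(-25) − 10·5 = 2200.
∂h/∂x = [(-0.50)·(-25) − (-0.10)·5] / 2200 = +0.005909
∂h/∂y = [(-90)·(-0.10) − 10·(-0.50)] / 2200 = +0.006364
Flow direction (−∇h) has components (-0.005909 E, -0.006364 N).
Azimuth = atan2(E, N) = atan2(-0.005909, -0.006364) = 222.9° ≈ 223°.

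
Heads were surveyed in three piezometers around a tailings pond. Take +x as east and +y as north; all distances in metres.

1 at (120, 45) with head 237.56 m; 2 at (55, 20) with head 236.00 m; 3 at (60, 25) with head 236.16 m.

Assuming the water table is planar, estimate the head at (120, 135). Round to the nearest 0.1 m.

238.7 m

Three-point gradient (reference 1): Δ to 2 = (-65, -25, -1.56), Δ to 3 = (-60, -20, -1.40).
∂h/∂x = +0.01900, ∂h/∂y = +0.01300 (det = -200).
h(120, 135) = 237.56 + (+0.01900)·(0) + (+0.01300)·(90) = 237.56 +0.000 +1.170 = 238.730 m.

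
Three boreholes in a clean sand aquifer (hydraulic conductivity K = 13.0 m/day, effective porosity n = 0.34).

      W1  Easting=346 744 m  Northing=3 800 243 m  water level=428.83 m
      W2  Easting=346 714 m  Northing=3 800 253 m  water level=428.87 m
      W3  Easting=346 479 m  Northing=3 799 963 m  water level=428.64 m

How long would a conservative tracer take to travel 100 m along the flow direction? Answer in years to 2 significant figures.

4.2 years

Taking W1 as reference: W2−W1 = (-30, 10, +0.04); W3−W1 = (-265, -280, -0.19).
Determinant of the coordinate differences = (-30)·(-280) − (-265)·10 = 11050.
∂h/∂x = [(+0.04)·(-280) − (-0.19)·10] / 11050 = -0.0008416
∂h/∂y = [(-30)·(-0.19) − (-265)·(+0.04)] / 11050 = +0.001475
|∇h| = √(-0.0008416² + 0.001475²) = 0.001698
Seepage velocity v = K·i/n = 13.0 × 0.001698 / 0.34 = 0.06492 m/day.
t = 100 / 0.06492 = 1540 days = 4.22 years.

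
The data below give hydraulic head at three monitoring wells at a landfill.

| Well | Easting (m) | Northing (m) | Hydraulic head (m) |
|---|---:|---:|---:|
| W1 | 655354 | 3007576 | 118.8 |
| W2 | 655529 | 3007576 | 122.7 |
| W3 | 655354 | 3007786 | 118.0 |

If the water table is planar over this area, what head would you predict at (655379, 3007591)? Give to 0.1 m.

∂h/∂x = (122.7 − 118.8) / (655529 − 655354) = +0.02229
∂h/∂y = (118.0 − 118.8) / (3007786 − 3007576) = -0.003810
h(655379, 3007591) = 118.8 + (+0.02229)·(25) + (-0.003810)·(15) = 118.8 +0.557 -0.057 = 119.300 m.

119.3 m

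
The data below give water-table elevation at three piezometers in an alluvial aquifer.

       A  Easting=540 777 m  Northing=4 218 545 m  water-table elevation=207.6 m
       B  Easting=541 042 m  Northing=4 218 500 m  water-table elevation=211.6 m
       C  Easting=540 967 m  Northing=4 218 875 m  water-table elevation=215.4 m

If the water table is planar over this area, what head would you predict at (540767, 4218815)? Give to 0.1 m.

Differences from A: to B (Δx, Δy, Δh) = (265, -45, +4.0); to C = (190, 330, +7.8).
Solve a·Δx + b·Δy = Δh: det = 265·330 − 190·(-45) = 96000.
∂h/∂x = [(+4.0)·330 − (+7.8)·(-45)] / 96000 = +0.01741
∂h/∂y = [265·(+7.8) − 190·(+4.0)] / 96000 = +0.01361
h(540767, 4218815) = 207.6 + (+0.01741)·(-10) + (+0.01361)·(270) = 207.6 -0.174 +3.676 = 211.102 m.

211.1 m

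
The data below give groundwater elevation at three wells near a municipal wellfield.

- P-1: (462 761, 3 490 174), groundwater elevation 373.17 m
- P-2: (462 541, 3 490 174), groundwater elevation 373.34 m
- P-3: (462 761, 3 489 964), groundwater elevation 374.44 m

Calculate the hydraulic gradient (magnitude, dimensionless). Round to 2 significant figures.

0.0061

∂h/∂x = (373.34 − 373.17) / (462541 − 462761) = -0.0007727
∂h/∂y = (374.44 − 373.17) / (3489964 − 3490174) = -0.006048
|∇h| = √(-0.0007727² + -0.006048²) = 0.006097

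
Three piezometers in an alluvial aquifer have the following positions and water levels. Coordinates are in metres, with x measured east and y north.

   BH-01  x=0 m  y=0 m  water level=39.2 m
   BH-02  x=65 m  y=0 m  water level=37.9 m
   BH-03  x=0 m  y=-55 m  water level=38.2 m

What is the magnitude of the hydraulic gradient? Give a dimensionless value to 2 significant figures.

∂h/∂x = (37.9 − 39.2) / (65 − 0) = -0.02000
∂h/∂y = (38.2 − 39.2) / (-55 − 0) = +0.01818
|∇h| = √(-0.02000² + 0.01818²) = 0.02703

0.027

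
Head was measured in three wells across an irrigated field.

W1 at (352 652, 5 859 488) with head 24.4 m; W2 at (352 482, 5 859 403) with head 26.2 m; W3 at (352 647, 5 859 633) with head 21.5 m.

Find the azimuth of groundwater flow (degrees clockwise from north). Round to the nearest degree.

With h = a·x + b·y + c and W1 as origin, the differences give:
  (-170)·a + (-85)·b = +1.8
  (-5)·a + 145·b = -2.9
Eliminate b (×145 and ×(-85), subtract): -25075·a = 14.50 → a = ∂h/∂x = -0.0005783
Back-substitute: b = ∂h/∂y = -0.02002.
Flow direction (−∇h) has components (+0.0005783 E, +0.02002 N).
Azimuth = atan2(E, N) = atan2(+0.0005783, +0.02002) = 1.7° ≈ 002°.

002°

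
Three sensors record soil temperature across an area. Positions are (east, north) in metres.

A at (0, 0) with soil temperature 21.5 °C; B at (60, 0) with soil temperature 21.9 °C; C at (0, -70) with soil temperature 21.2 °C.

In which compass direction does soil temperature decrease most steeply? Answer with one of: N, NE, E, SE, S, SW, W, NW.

SW

∂T/∂x = (21.9 − 21.5) / (60 − 0) = +0.006667
∂T/∂y = (21.2 − 21.5) / (-70 − 0) = +0.004286
Steepest decrease is along −∇f = (-0.006667 E, -0.004286 N) → southwest.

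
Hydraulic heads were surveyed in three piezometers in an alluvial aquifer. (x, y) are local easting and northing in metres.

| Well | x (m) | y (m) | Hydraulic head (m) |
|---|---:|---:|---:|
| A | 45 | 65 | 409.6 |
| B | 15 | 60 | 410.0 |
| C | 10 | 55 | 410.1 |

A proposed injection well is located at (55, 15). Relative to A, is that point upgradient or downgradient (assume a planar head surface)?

upgradient

Differences from A: to B (Δx, Δy, Δh) = (-30, -5, +0.4); to C = (-35, -10, +0.5).
Determinant of the coordinate differences = (-30)·(-10) − (-35)·(-5) = 125.
∂h/∂x = [(+0.4)·(-10) − (+0.5)·(-5)] / 125 = -0.01200
∂h/∂y = [(-30)·(+0.5) − (-35)·(+0.4)] / 125 = -0.008000
Head at (55, 15) = 409.6 + (-0.01200)·(10) + (-0.008000)·(-50) = 409.88 m.
That is higher than the 409.6 m at A, so the point is upgradient.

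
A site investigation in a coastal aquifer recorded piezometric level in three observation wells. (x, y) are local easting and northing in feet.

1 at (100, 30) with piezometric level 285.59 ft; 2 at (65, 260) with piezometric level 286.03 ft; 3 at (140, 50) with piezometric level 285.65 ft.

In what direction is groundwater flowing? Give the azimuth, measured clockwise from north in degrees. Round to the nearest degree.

Taking 1 as reference: 2−1 = (-35, 230, +0.44); 3−1 = (40, 20, +0.06).
Determinant of the coordinate differences = (-35)·20 − 40·230 = -9900.
∂h/∂x = [(+0.44)·20 − (+0.06)·230] / -9900 = +0.0005051
∂h/∂y = [(-35)·(+0.06) − 40·(+0.44)] / -9900 = +0.001990
Flow direction (−∇h) has components (-0.0005051 E, -0.001990 N).
Azimuth = atan2(E, N) = atan2(-0.0005051, -0.001990) = 194.2° ≈ 194°.

194°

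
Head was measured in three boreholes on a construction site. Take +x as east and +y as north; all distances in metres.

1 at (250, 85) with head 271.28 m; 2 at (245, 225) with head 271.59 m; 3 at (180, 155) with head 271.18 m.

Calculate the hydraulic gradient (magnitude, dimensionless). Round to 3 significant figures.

Differences from 1: to 2 (Δx, Δy, Δh) = (-5, 140, +0.31); to 3 = (-70, 70, -0.10).
Solve a·Δx + b·Δy = Δh: det = (-5)·70 − (-70)·140 = 9450.
∂h/∂x = [(+0.31)·70 − (-0.10)·140] / 9450 = +0.003778
∂h/∂y = [(-5)·(-0.10) − (-70)·(+0.31)] / 9450 = +0.002349
|∇h| = √(0.003778² + 0.002349²) = 0.004449

0.00445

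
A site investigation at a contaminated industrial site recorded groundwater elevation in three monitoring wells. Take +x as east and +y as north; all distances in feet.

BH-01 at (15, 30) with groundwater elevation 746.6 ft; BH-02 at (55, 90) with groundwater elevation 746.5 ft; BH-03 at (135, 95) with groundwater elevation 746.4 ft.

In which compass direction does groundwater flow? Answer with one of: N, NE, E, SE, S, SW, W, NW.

Three-point gradient (reference BH-01): Δ to BH-02 = (40, 60, -0.1), Δ to BH-03 = (120, 65, -0.2).
∂h/∂x = -0.001196, ∂h/∂y = -0.0008696 (det = -4600).
Flow = −∇h = (+0.001196 east, +0.0008696 north), which points northeast.

NE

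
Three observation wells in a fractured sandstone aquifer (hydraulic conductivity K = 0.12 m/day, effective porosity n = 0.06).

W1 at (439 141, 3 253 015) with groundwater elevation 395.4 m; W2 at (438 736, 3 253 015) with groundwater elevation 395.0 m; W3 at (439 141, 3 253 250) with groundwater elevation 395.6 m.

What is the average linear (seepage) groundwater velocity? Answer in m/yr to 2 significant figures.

0.95 m/yr

∂h/∂x = (395.0 − 395.4) / (438736 − 439141) = +0.0009877
∂h/∂y = (395.6 − 395.4) / (3253250 − 3253015) = +0.0008511
|∇h| = √(0.0009877² + 0.0008511²) = 0.001304
Seepage velocity v = K·i/n = 0.12 × 0.001304 / 0.06 = 0.002608 m/day = 0.9526 m/yr.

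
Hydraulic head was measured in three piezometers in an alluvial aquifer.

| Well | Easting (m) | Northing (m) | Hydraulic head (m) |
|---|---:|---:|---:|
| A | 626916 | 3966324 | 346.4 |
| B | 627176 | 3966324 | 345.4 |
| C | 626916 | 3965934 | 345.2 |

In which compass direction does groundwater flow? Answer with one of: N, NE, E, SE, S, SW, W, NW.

SE

∂h/∂x = (345.4 − 346.4) / (627176 − 626916) = -0.003846
∂h/∂y = (345.2 − 346.4) / (3965934 − 3966324) = +0.003077
Flow = −∇h = (+0.003846 east, -0.003077 north), which points southeast.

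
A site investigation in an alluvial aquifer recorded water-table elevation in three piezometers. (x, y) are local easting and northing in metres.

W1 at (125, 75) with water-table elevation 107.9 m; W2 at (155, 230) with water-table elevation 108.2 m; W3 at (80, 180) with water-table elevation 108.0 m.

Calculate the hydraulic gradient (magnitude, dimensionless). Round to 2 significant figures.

0.0023

Differences from W1: to W2 (Δx, Δy, Δh) = (30, 155, +0.3); to W3 = (-45, 105, +0.1).
Solve a·Δx + b·Δy = Δh: det = 30·105 − (-45)·155 = 10125.
∂h/∂x = [(+0.3)·105 − (+0.1)·155] / 10125 = +0.001580
∂h/∂y = [30·(+0.1) − (-45)·(+0.3)] / 10125 = +0.001630
|∇h| = √(0.001580² + 0.001630²) = 0.00227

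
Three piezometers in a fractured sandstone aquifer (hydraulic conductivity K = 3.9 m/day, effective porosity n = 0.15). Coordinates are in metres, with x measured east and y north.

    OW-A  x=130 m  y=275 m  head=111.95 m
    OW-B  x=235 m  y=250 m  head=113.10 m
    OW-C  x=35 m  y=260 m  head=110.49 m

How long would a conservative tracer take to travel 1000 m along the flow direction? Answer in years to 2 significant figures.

With h = a·x + b·y + c and OW-A as origin, the differences give:
  105·a + (-25)·b = +1.15
  (-95)·a + (-15)·b = -1.46
Eliminate b (×(-15) and ×(-25), subtract): -3950·a = -53.750 → a = ∂h/∂x = +0.01361
Back-substitute: b = ∂h/∂y = +0.01115.
|∇h| = √(0.01361² + 0.01115²) = 0.01759
Seepage velocity v = K·i/n = 3.9 × 0.01759 / 0.15 = 0.4573 m/day.
t = 1000 / 0.4573 = 2187 days = 5.99 years.

6.0 years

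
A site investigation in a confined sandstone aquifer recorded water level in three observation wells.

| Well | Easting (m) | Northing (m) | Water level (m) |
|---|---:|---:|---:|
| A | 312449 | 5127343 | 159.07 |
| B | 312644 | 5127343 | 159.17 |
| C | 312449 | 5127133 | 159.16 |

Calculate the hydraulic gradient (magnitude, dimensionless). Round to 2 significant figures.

∂h/∂x = (159.17 − 159.07) / (312644 − 312449) = +0.0005128
∂h/∂y = (159.16 − 159.07) / (5127133 − 5127343) = -0.0004286
|∇h| = √(0.0005128² + -0.0004286²) = 0.0006683

0.00067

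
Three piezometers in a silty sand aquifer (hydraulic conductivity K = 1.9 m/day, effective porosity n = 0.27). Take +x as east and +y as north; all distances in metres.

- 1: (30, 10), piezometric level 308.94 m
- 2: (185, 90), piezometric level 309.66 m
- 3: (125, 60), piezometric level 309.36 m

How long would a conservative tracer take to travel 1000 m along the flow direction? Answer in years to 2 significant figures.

Three-point gradient (reference 1): Δ to 2 = (155, 80, +0.72), Δ to 3 = (95, 50, +0.42).
∂h/∂x = +0.01600, ∂h/∂y = -0.02200 (det = 150).
|∇h| = √(0.01600² + -0.02200²) = 0.0272
Seepage velocity v = K·i/n = 1.9 × 0.0272 / 0.27 = 0.1914 m/day.
t = 1000 / 0.1914 = 5225 days = 14.3 years.

14 years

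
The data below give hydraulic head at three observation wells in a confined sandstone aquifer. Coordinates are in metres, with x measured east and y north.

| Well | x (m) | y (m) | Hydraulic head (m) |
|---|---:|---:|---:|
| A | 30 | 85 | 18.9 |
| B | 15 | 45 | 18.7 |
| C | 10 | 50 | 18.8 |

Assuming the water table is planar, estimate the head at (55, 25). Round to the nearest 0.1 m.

With h = a·x + b·y + c and A as origin, the differences give:
  (-15)·a + (-40)·b = -0.2
  (-20)·a + (-35)·b = -0.1
Eliminate b (×(-35) and ×(-40), subtract): -275·a = 3.00 → a = ∂h/∂x = -0.01091
Back-substitute: b = ∂h/∂y = +0.009091.
h(55, 25) = 18.9 + (-0.01091)·(25) + (+0.009091)·(-60) = 18.9 -0.273 -0.545 = 18.082 m.

18.1 m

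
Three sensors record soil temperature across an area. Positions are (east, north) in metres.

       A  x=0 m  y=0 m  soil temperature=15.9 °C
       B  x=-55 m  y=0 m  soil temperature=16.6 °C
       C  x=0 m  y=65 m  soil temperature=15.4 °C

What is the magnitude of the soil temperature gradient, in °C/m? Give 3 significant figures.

0.0149 °C/m

∂T/∂x = (16.6 − 15.9) / (-55 − 0) = -0.01273
∂T/∂y = (15.4 − 15.9) / (65 − 0) = -0.007692
|∇f| = √(-0.01273² + -0.007692²) = 0.01487 °C/m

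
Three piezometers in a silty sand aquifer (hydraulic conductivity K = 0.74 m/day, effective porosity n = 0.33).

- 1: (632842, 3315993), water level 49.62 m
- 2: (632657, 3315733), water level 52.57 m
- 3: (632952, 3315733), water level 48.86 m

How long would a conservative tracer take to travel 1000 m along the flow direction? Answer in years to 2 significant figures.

Three-point gradient (reference 1): Δ to 2 = (-185, -260, +2.95), Δ to 3 = (110, -260, -0.76).
∂h/∂x = -0.01258, ∂h/∂y = -0.002398 (det = 76700).
|∇h| = √(-0.01258² + -0.002398²) = 0.01281
Seepage velocity v = K·i/n = 0.74 × 0.01281 / 0.33 = 0.02873 m/day.
t = 1000 / 0.02873 = 3.481e+04 days = 95.3 years.

95 years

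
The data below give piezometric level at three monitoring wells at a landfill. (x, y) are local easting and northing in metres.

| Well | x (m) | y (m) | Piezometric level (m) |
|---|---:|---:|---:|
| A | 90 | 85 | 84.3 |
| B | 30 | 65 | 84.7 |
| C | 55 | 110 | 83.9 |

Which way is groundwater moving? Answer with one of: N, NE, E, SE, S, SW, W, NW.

With h = a·x + b·y + c and A as origin, the differences give:
  (-60)·a + (-20)·b = +0.4
  (-35)·a + 25·b = -0.4
Eliminate b (×25 and ×(-20), subtract): -2200·a = 2.00 → a = ∂h/∂x = -0.0009091
Back-substitute: b = ∂h/∂y = -0.01727.
Flow = −∇h = (+0.0009091 east, +0.01727 north), which points north.

N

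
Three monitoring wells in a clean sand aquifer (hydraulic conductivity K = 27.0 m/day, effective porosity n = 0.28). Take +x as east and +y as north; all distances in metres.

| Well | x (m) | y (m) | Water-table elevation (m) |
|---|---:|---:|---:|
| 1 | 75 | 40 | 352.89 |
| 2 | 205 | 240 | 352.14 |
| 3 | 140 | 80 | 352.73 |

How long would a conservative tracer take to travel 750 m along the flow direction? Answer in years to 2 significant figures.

Taking 1 as reference: 2−1 = (130, 200, -0.75); 3−1 = (65, 40, -0.16).
Solve a·Δx + b·Δy = Δh: det = 130·40 − 65·200 = -7800.
∂h/∂x = [(-0.75)·40 − (-0.16)·200] / -7800 = -0.0002564
∂h/∂y = [130·(-0.16) − 65·(-0.75)] / -7800 = -0.003583
|∇h| = √(-0.0002564² + -0.003583²) = 0.003592
Seepage velocity v = K·i/n = 27.0 × 0.003592 / 0.28 = 0.3464 m/day.
t = 750 / 0.3464 = 2165 days = 5.93 years.

5.9 years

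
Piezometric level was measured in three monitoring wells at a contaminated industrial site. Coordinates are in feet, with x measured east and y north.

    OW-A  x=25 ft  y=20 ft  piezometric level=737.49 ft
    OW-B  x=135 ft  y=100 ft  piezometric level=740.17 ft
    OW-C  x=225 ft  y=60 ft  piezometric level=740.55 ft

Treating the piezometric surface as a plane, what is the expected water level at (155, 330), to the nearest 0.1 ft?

744.4 ft

Differences from OW-A: to OW-B (Δx, Δy, Δh) = (110, 80, +2.68); to OW-C = (200, 40, +3.06).
Determinant of the coordinate differences = 110·40 − 200·80 = -11600.
∂h/∂x = [(+2.68)·40 − (+3.06)·80] / -11600 = +0.01186
∂h/∂y = [110·(+3.06) − 200·(+2.68)] / -11600 = +0.01719
h(155, 330) = 737.49 + (+0.01186)·(130) + (+0.01719)·(310) = 737.49 +1.542 +5.329 = 744.361 ft.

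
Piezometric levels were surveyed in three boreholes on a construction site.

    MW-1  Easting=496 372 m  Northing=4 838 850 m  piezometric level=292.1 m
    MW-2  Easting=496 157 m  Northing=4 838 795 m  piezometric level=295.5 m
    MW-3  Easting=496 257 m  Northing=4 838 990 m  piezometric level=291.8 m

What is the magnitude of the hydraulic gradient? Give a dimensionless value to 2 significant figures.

0.018

Three-point gradient (reference MW-1): Δ to MW-2 = (-215, -55, +3.4), Δ to MW-3 = (-115, 140, -0.3).
∂h/∂x = -0.01261, ∂h/∂y = -0.01251 (det = -36425).
|∇h| = √(-0.01261² + -0.01251²) = 0.01776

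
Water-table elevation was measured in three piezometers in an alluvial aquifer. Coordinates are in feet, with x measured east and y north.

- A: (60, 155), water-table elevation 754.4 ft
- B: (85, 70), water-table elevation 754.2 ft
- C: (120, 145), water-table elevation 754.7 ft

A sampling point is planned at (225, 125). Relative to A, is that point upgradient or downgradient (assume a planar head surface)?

Taking A as reference: B−A = (25, -85, -0.2); C−A = (60, -10, +0.3).
Determinant of the coordinate differences = 25·(-10) − 60·(-85) = 4850.
∂h/∂x = [(-0.2)·(-10) − (+0.3)·(-85)] / 4850 = +0.005670
∂h/∂y = [25·(+0.3) − 60·(-0.2)] / 4850 = +0.004021
Head at (225, 125) = 754.4 + (+0.005670)·(165) + (+0.004021)·(-30) = 755.21 ft.
That is higher than the 754.4 ft at A, so the point is upgradient.

upgradient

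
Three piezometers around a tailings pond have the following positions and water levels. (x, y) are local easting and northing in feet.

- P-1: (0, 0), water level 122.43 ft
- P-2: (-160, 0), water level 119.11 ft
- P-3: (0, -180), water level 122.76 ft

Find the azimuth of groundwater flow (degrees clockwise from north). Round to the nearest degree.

275°

∂h/∂x = (119.11 − 122.43) / (-160 − 0) = +0.02075
∂h/∂y = (122.76 − 122.43) / (-180 − 0) = -0.001833
Flow direction (−∇h) has components (-0.02075 E, +0.001833 N).
Azimuth = atan2(E, N) = atan2(-0.02075, +0.001833) = 275.0° ≈ 275°.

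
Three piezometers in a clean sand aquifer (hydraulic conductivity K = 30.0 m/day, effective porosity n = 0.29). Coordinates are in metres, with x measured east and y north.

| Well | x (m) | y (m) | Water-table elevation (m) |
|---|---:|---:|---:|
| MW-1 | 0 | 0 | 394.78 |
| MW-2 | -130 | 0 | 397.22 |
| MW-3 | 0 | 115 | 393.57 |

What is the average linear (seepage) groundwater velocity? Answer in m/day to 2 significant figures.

2.2 m/day

∂h/∂x = (397.22 − 394.78) / (-130 − 0) = -0.01877
∂h/∂y = (393.57 − 394.78) / (115 − 0) = -0.01052
|∇h| = √(-0.01877² + -0.01052²) = 0.02152
Seepage velocity v = K·i/n = 30.0 × 0.02152 / 0.29 = 2.226 m/day.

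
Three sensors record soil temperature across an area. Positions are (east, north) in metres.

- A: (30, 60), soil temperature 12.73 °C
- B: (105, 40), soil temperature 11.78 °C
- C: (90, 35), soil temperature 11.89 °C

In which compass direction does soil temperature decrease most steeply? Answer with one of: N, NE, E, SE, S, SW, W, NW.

SE

Three-point gradient (reference A): Δ to B = (75, -20, -0.95), Δ to C = (60, -25, -0.84).
∂T/∂x = -0.01030, ∂T/∂y = +0.008889 (det = -675).
Steepest decrease is along −∇f = (+0.01030 E, -0.008889 N) → southeast.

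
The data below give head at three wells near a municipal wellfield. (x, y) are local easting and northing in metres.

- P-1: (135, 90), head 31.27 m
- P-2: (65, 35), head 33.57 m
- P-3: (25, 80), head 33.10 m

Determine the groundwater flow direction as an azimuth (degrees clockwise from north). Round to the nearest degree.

032°

Three-point gradient (reference P-1): Δ to P-2 = (-70, -55, +2.30), Δ to P-3 = (-110, -10, +1.83).
∂h/∂x = -0.01451, ∂h/∂y = -0.02335 (det = -5350).
Flow direction (−∇h) has components (+0.01451 E, +0.02335 N).
Azimuth = atan2(E, N) = atan2(+0.01451, +0.02335) = 31.9° ≈ 032°.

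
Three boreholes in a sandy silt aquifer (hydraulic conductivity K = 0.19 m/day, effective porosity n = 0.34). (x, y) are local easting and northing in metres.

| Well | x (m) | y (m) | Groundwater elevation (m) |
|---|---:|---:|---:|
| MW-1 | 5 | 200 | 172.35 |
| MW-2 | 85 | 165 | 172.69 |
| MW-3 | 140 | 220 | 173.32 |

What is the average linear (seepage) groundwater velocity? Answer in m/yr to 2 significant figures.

With h = a·x + b·y + c and MW-1 as origin, the differences give:
  80·a + (-35)·b = +0.34
  135·a + 20·b = +0.97
Eliminate b (×20 and ×(-35), subtract): 6325·a = 40.750 → a = ∂h/∂x = +0.006443
Back-substitute: b = ∂h/∂y = +0.005012.
|∇h| = √(0.006443² + 0.005012²) = 0.008163
Seepage velocity v = K·i/n = 0.19 × 0.008163 / 0.34 = 0.004562 m/day = 1.666 m/yr.

1.7 m/yr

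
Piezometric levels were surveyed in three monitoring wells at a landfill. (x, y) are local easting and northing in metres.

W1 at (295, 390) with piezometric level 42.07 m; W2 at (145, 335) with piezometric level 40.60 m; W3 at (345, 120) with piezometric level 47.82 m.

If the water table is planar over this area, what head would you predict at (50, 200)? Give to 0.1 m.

41.5 m

Three-point gradient (reference W1): Δ to W2 = (-150, -55, -1.47), Δ to W3 = (50, -270, +5.75).
∂h/∂x = +0.01649, ∂h/∂y = -0.01824 (det = 43250).
h(50, 200) = 42.07 + (+0.01649)·(-245) + (-0.01824)·(-190) = 42.07 -4.040 +3.466 = 41.496 m.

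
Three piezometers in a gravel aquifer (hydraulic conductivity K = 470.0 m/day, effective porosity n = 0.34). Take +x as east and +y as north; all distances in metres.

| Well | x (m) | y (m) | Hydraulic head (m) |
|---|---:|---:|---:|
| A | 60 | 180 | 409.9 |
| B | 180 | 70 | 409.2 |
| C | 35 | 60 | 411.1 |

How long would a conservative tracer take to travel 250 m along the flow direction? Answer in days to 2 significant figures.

12 days

Three-point gradient (reference A): Δ to B = (120, -110, -0.7), Δ to C = (-25, -120, +1.2).
∂h/∂x = -0.01259, ∂h/∂y = -0.007376 (det = -17150).
|∇h| = √(-0.01259² + -0.007376²) = 0.01459
Seepage velocity v = K·i/n = 470.0 × 0.01459 / 0.34 = 20.17 m/day.
t = 250 / 20.17 = 12.39 days.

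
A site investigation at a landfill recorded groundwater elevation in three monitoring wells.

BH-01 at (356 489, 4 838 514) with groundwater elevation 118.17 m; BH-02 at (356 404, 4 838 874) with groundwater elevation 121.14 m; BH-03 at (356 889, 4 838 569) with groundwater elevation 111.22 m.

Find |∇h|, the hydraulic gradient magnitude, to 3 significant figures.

Taking BH-01 as reference: BH-02−BH-01 = (-85, 360, +2.97); BH-03−BH-01 = (400, 55, -6.95).
Determinant of the coordinate differences = (-85)·55 − 400·360 = -148675.
∂h/∂x = [(+2.97)·55 − (-6.95)·360] / -148675 = -0.01793
∂h/∂y = [(-85)·(-6.95) − 400·(+2.97)] / -148675 = +0.004017
|∇h| = √(-0.01793² + 0.004017²) = 0.01837

0.0184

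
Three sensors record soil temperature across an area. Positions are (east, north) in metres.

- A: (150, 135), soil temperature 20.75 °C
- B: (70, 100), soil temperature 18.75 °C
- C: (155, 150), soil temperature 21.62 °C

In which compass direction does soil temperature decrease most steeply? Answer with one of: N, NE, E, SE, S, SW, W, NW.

S

Three-point gradient (reference A): Δ to B = (-80, -35, -2.00), Δ to C = (5, 15, +0.87).
∂T/∂x = -0.0004390, ∂T/∂y = +0.05815 (det = -1025).
Steepest decrease is along −∇f = (+0.0004390 E, -0.05815 N) → south.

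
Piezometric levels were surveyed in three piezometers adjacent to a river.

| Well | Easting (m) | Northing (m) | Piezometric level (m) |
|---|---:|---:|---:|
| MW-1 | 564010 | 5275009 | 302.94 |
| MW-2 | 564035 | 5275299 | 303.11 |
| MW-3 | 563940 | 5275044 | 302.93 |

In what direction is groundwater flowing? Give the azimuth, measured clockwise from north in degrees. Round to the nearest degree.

217°

Taking MW-1 as reference: MW-2−MW-1 = (25, 290, +0.17); MW-3−MW-1 = (-70, 35, -0.01).
Solve a·Δx + b·Δy = Δh: det = 25·35 − (-70)·290 = 21175.
∂h/∂x = [(+0.17)·35 − (-0.01)·290] / 21175 = +0.0004179
∂h/∂y = [25·(-0.01) − (-70)·(+0.17)] / 21175 = +0.0005502
Flow direction (−∇h) has components (-0.0004179 E, -0.0005502 N).
Azimuth = atan2(E, N) = atan2(-0.0004179, -0.0005502) = 217.2° ≈ 217°.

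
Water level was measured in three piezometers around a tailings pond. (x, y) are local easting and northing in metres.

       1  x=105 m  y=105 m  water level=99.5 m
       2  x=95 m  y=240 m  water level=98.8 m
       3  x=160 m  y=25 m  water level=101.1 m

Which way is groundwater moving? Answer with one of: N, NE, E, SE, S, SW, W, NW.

Taking 1 as reference: 2−1 = (-10, 135, -0.7); 3−1 = (55, -80, +1.6).
Determinant of the coordinate differences = (-10)·(-80) − 55·135 = -6625.
∂h/∂x = [(-0.7)·(-80) − (+1.6)·135] / -6625 = +0.02415
∂h/∂y = [(-10)·(+1.6) − 55·(-0.7)] / -6625 = -0.003396
Flow = −∇h = (-0.02415 east, +0.003396 north), which points west.

W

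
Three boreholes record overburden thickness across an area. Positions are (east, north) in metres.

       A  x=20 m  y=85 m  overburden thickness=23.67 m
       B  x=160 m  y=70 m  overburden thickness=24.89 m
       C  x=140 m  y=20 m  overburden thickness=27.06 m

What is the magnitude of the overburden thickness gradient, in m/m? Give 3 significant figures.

0.0451 m/m

Taking A as reference: B−A = (140, -15, +1.22); C−A = (120, -65, +3.39).
Determinant of the coordinate differences = 140·(-65) − 120·(-15) = -7300.
∂d/∂x = [(+1.22)·(-65) − (+3.39)·(-15)] / -7300 = +0.003897
∂d/∂y = [140·(+3.39) − 120·(+1.22)] / -7300 = -0.04496
|∇f| = √(0.003897² + -0.04496²) = 0.04513 m/m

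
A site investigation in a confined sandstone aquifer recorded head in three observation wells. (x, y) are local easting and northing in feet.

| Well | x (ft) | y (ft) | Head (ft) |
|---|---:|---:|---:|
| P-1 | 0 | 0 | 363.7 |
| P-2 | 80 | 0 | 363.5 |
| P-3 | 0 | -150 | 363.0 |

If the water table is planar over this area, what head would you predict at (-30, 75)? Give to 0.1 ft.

364.1 ft

∂h/∂x = (363.5 − 363.7) / (80 − 0) = -0.002500
∂h/∂y = (363.0 − 363.7) / (-150 − 0) = +0.004667
h(-30, 75) = 363.7 + (-0.002500)·(-30) + (+0.004667)·(75) = 363.7 +0.075 +0.350 = 364.125 ft.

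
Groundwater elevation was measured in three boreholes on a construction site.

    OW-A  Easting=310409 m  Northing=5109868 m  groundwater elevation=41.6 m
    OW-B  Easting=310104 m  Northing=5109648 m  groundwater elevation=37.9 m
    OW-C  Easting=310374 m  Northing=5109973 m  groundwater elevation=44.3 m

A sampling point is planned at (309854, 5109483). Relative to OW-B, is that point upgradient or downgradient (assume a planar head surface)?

Taking OW-A as reference: OW-B−OW-A = (-305, -220, -3.7); OW-C−OW-A = (-35, 105, +2.7).
Determinant of the coordinate differences = (-305)·105 − (-35)·(-220) = -39725.
∂h/∂x = [(-3.7)·105 − (+2.7)·(-220)] / -39725 = -0.005173
∂h/∂y = [(-305)·(+2.7) − (-35)·(-3.7)] / -39725 = +0.02399
Head at (309854, 5109483) = 41.6 + (-0.005173)·(-555) + (+0.02399)·(-385) = 35.23 m.
That is lower than the 37.9 m at OW-B, so the point is downgradient.

downgradient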